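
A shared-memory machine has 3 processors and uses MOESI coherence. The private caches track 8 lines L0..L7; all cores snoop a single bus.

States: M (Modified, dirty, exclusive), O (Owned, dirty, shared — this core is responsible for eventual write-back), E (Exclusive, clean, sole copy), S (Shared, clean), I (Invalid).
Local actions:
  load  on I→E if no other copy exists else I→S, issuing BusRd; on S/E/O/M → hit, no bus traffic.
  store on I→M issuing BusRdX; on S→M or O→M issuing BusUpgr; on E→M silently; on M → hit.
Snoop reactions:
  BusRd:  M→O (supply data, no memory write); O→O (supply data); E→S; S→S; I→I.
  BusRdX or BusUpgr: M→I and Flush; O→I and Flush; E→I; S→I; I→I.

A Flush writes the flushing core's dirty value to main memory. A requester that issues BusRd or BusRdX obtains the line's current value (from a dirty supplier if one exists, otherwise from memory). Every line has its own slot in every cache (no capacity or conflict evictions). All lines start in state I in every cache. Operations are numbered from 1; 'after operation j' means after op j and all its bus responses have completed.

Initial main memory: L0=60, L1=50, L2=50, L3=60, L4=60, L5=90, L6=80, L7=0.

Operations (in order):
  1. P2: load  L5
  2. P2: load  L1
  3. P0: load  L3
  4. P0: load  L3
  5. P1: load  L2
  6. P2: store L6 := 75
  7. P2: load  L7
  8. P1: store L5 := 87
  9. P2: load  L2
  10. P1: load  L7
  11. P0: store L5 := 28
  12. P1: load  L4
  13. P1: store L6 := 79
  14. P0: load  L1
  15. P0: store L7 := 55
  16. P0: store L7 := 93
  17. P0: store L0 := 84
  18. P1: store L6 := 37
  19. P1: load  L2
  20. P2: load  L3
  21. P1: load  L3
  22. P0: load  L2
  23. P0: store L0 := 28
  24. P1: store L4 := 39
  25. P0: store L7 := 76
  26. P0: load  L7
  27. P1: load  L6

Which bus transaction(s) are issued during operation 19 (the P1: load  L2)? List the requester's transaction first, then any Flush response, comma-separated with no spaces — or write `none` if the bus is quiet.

step 1: P2: load  L5  ⟶  IIE  (L5)  txn=BusRd  M[L5]=90
step 2: P2: load  L1  ⟶  IIE  (L1)  txn=BusRd  M[L1]=50
step 3: P0: load  L3  ⟶  EII  (L3)  txn=BusRd  M[L3]=60
step 4: P0: load  L3  ⟶  EII  (L3)  txn=∅  M[L3]=60
step 5: P1: load  L2  ⟶  IEI  (L2)  txn=BusRd  M[L2]=50
step 6: P2: store L6 := 75  ⟶  IIM  (L6)  txn=BusRdX  M[L6]=80
step 7: P2: load  L7  ⟶  IIE  (L7)  txn=BusRd  M[L7]=0
step 8: P1: store L5 := 87  ⟶  IMI  (L5)  txn=BusRdX  M[L5]=90
step 9: P2: load  L2  ⟶  ISS  (L2)  txn=BusRd  M[L2]=50
step 10: P1: load  L7  ⟶  ISS  (L7)  txn=BusRd  M[L7]=0
step 11: P0: store L5 := 28  ⟶  MII  (L5)  txn=BusRdX+Flush  M[L5]=87
step 12: P1: load  L4  ⟶  IEI  (L4)  txn=BusRd  M[L4]=60
step 13: P1: store L6 := 79  ⟶  IMI  (L6)  txn=BusRdX+Flush  M[L6]=75
step 14: P0: load  L1  ⟶  SIS  (L1)  txn=BusRd  M[L1]=50
step 15: P0: store L7 := 55  ⟶  MII  (L7)  txn=BusRdX  M[L7]=0
step 16: P0: store L7 := 93  ⟶  MII  (L7)  txn=∅  M[L7]=0
step 17: P0: store L0 := 84  ⟶  MII  (L0)  txn=BusRdX  M[L0]=60
step 18: P1: store L6 := 37  ⟶  IMI  (L6)  txn=∅  M[L6]=75
step 19: P1: load  L2  ⟶  ISS  (L2)  txn=∅  M[L2]=50
step 20: P2: load  L3  ⟶  SIS  (L3)  txn=BusRd  M[L3]=60
step 21: P1: load  L3  ⟶  SSS  (L3)  txn=BusRd  M[L3]=60
step 22: P0: load  L2  ⟶  SSS  (L2)  txn=BusRd  M[L2]=50
step 23: P0: store L0 := 28  ⟶  MII  (L0)  txn=∅  M[L0]=60
step 24: P1: store L4 := 39  ⟶  IMI  (L4)  txn=∅  M[L4]=60
step 25: P0: store L7 := 76  ⟶  MII  (L7)  txn=∅  M[L7]=0
step 26: P0: load  L7  ⟶  MII  (L7)  txn=∅  M[L7]=0
step 27: P1: load  L6  ⟶  IMI  (L6)  txn=∅  M[L6]=75

bus = none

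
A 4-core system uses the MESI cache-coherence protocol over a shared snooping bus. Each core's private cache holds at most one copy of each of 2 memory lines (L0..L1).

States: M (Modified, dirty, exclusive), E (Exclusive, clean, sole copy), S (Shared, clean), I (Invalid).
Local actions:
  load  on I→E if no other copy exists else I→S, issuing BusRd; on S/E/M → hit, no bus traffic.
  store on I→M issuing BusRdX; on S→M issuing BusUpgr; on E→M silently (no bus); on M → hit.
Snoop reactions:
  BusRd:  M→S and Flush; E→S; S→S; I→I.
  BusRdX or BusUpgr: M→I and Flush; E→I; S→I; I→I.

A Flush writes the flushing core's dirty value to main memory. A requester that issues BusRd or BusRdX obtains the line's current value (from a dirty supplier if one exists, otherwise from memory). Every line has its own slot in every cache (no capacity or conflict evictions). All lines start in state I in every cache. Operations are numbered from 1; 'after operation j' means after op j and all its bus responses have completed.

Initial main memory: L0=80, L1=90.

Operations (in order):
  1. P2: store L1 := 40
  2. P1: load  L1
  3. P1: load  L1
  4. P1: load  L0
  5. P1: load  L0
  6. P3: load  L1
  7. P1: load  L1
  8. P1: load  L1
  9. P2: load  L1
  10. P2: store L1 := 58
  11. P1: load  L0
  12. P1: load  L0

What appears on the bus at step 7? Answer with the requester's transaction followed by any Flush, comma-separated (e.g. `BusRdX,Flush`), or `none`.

step 1: P2: store L1 := 40  ⟶  IIMI  (L1)  txn=BusRdX  M[L1]=90
step 2: P1: load  L1  ⟶  ISSI  (L1)  txn=BusRd+Flush  M[L1]=40
step 3: P1: load  L1  ⟶  ISSI  (L1)  txn=∅  M[L1]=40
step 4: P1: load  L0  ⟶  IEII  (L0)  txn=BusRd  M[L0]=80
step 5: P1: load  L0  ⟶  IEII  (L0)  txn=∅  M[L0]=80
step 6: P3: load  L1  ⟶  ISSS  (L1)  txn=BusRd  M[L1]=40
step 7: P1: load  L1  ⟶  ISSS  (L1)  txn=∅  M[L1]=40
step 8: P1: load  L1  ⟶  ISSS  (L1)  txn=∅  M[L1]=40
step 9: P2: load  L1  ⟶  ISSS  (L1)  txn=∅  M[L1]=40
step 10: P2: store L1 := 58  ⟶  IIMI  (L1)  txn=BusUpgr  M[L1]=40
step 11: P1: load  L0  ⟶  IEII  (L0)  txn=∅  M[L0]=80
step 12: P1: load  L0  ⟶  IEII  (L0)  txn=∅  M[L0]=80

bus = none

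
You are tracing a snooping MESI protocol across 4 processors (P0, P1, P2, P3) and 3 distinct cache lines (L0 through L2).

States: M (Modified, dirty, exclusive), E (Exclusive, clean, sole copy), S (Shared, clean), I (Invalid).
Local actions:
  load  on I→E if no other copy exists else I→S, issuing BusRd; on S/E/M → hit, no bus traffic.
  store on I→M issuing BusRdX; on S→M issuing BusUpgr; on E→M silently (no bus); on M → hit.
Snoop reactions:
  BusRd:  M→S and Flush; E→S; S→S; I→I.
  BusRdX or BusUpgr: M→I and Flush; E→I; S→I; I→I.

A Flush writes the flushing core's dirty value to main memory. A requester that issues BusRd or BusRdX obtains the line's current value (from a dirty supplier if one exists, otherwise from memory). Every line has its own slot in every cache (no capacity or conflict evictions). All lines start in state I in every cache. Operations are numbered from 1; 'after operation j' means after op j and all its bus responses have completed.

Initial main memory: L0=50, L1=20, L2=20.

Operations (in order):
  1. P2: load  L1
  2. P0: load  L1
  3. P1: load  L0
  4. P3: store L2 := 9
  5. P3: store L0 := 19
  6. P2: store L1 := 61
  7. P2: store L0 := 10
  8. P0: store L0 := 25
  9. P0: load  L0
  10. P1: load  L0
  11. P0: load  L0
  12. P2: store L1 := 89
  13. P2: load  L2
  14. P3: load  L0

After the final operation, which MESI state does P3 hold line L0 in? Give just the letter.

state = S

[1] P2: load  L1 | P0:I, P1:I, P2:E(20), P3:I | bus: BusRd
[2] P0: load  L1 | P0:S(20), P1:I, P2:S(20), P3:I | bus: BusRd
[3] P1: load  L0 | P0:I, P1:E(50), P2:I, P3:I | bus: BusRd
[4] P3: store L2 := 9 | P0:I, P1:I, P2:I, P3:M(9) | bus: BusRdX
[5] P3: store L0 := 19 | P0:I, P1:I, P2:I, P3:M(19) | bus: BusRdX
[6] P2: store L1 := 61 | P0:I, P1:I, P2:M(61), P3:I | bus: BusUpgr
[7] P2: store L0 := 10 | P0:I, P1:I, P2:M(10), P3:I | bus: BusRdX,Flush
[8] P0: store L0 := 25 | P0:M(25), P1:I, P2:I, P3:I | bus: BusRdX,Flush
[9] P0: load  L0 | P0:M(25), P1:I, P2:I, P3:I | bus: none
[10] P1: load  L0 | P0:S(25), P1:S(25), P2:I, P3:I | bus: BusRd,Flush
[11] P0: load  L0 | P0:S(25), P1:S(25), P2:I, P3:I | bus: none
[12] P2: store L1 := 89 | P0:I, P1:I, P2:M(89), P3:I | bus: none
[13] P2: load  L2 | P0:I, P1:I, P2:S(9), P3:S(9) | bus: BusRd,Flush
[14] P3: load  L0 | P0:S(25), P1:S(25), P2:I, P3:S(25) | bus: BusRd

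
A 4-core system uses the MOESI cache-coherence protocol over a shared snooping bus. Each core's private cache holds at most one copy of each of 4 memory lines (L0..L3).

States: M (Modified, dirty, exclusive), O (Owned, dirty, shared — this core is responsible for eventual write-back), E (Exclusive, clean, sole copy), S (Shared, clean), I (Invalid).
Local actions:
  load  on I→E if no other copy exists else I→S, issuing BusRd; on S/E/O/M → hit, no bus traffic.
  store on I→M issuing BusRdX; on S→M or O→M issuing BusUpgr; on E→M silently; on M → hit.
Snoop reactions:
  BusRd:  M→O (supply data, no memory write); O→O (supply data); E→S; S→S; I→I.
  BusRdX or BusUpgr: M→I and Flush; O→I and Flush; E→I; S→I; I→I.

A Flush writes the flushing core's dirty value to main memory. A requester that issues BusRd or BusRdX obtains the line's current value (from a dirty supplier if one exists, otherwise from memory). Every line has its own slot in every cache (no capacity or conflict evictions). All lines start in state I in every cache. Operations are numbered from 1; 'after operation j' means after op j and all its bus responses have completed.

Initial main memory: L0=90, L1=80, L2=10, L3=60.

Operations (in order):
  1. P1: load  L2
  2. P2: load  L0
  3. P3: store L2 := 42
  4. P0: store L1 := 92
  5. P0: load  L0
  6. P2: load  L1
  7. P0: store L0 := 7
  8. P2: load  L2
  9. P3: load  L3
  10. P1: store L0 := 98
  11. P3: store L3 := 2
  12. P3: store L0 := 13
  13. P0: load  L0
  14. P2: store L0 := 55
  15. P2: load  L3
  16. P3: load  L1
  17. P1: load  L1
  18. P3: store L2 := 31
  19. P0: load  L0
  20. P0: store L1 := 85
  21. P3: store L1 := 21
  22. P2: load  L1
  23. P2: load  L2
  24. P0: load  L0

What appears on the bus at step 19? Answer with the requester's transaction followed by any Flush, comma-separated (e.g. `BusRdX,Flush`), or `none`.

bus = BusRd

[1] P1: load  L2 | P0:I, P1:E(10), P2:I, P3:I | bus: BusRd
[2] P2: load  L0 | P0:I, P1:I, P2:E(90), P3:I | bus: BusRd
[3] P3: store L2 := 42 | P0:I, P1:I, P2:I, P3:M(42) | bus: BusRdX
[4] P0: store L1 := 92 | P0:M(92), P1:I, P2:I, P3:I | bus: BusRdX
[5] P0: load  L0 | P0:S(90), P1:I, P2:S(90), P3:I | bus: BusRd
[6] P2: load  L1 | P0:O(92), P1:I, P2:S(92), P3:I | bus: BusRd
[7] P0: store L0 := 7 | P0:M(7), P1:I, P2:I, P3:I | bus: BusUpgr
[8] P2: load  L2 | P0:I, P1:I, P2:S(42), P3:O(42) | bus: BusRd
[9] P3: load  L3 | P0:I, P1:I, P2:I, P3:E(60) | bus: BusRd
[10] P1: store L0 := 98 | P0:I, P1:M(98), P2:I, P3:I | bus: BusRdX,Flush
[11] P3: store L3 := 2 | P0:I, P1:I, P2:I, P3:M(2) | bus: none
[12] P3: store L0 := 13 | P0:I, P1:I, P2:I, P3:M(13) | bus: BusRdX,Flush
[13] P0: load  L0 | P0:S(13), P1:I, P2:I, P3:O(13) | bus: BusRd
[14] P2: store L0 := 55 | P0:I, P1:I, P2:M(55), P3:I | bus: BusRdX,Flush
[15] P2: load  L3 | P0:I, P1:I, P2:S(2), P3:O(2) | bus: BusRd
[16] P3: load  L1 | P0:O(92), P1:I, P2:S(92), P3:S(92) | bus: BusRd
[17] P1: load  L1 | P0:O(92), P1:S(92), P2:S(92), P3:S(92) | bus: BusRd
[18] P3: store L2 := 31 | P0:I, P1:I, P2:I, P3:M(31) | bus: BusUpgr
[19] P0: load  L0 | P0:S(55), P1:I, P2:O(55), P3:I | bus: BusRd
[20] P0: store L1 := 85 | P0:M(85), P1:I, P2:I, P3:I | bus: BusUpgr
[21] P3: store L1 := 21 | P0:I, P1:I, P2:I, P3:M(21) | bus: BusRdX,Flush
[22] P2: load  L1 | P0:I, P1:I, P2:S(21), P3:O(21) | bus: BusRd
[23] P2: load  L2 | P0:I, P1:I, P2:S(31), P3:O(31) | bus: BusRd
[24] P0: load  L0 | P0:S(55), P1:I, P2:O(55), P3:I | bus: none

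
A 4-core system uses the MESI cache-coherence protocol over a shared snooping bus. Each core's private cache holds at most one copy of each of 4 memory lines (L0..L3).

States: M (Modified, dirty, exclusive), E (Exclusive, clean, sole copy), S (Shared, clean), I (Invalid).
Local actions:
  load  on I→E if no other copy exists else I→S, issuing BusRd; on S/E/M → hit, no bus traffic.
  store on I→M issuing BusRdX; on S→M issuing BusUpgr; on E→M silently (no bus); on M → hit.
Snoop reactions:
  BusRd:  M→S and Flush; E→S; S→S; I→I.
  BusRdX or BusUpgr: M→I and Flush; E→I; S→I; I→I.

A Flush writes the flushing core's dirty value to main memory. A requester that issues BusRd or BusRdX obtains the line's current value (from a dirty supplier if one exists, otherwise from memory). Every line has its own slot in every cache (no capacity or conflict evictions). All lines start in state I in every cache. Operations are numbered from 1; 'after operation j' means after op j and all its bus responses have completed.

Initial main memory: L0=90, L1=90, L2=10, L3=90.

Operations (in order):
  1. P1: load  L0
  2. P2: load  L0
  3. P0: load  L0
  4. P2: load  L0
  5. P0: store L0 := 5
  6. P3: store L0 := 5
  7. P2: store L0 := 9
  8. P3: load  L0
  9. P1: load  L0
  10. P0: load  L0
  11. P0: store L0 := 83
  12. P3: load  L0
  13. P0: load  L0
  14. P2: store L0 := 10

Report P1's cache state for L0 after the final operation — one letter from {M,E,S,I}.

state = I

1. P1: load  L0  bus=[BusRd]  L0: P0=I P1=E P2=I P3=I  mem[L0]=90
2. P2: load  L0  bus=[BusRd]  L0: P0=I P1=S P2=S P3=I  mem[L0]=90
3. P0: load  L0  bus=[BusRd]  L0: P0=S P1=S P2=S P3=I  mem[L0]=90
4. P2: load  L0  bus=[-]  L0: P0=S P1=S P2=S P3=I  mem[L0]=90
5. P0: store L0 := 5  bus=[BusUpgr]  L0: P0=M P1=I P2=I P3=I  mem[L0]=90
6. P3: store L0 := 5  bus=[BusRdX,Flush]  L0: P0=I P1=I P2=I P3=M  mem[L0]=5
7. P2: store L0 := 9  bus=[BusRdX,Flush]  L0: P0=I P1=I P2=M P3=I  mem[L0]=5
8. P3: load  L0  bus=[BusRd,Flush]  L0: P0=I P1=I P2=S P3=S  mem[L0]=9
9. P1: load  L0  bus=[BusRd]  L0: P0=I P1=S P2=S P3=S  mem[L0]=9
10. P0: load  L0  bus=[BusRd]  L0: P0=S P1=S P2=S P3=S  mem[L0]=9
11. P0: store L0 := 83  bus=[BusUpgr]  L0: P0=M P1=I P2=I P3=I  mem[L0]=9
12. P3: load  L0  bus=[BusRd,Flush]  L0: P0=S P1=I P2=I P3=S  mem[L0]=83
13. P0: load  L0  bus=[-]  L0: P0=S P1=I P2=I P3=S  mem[L0]=83
14. P2: store L0 := 10  bus=[BusRdX]  L0: P0=I P1=I P2=M P3=I  mem[L0]=83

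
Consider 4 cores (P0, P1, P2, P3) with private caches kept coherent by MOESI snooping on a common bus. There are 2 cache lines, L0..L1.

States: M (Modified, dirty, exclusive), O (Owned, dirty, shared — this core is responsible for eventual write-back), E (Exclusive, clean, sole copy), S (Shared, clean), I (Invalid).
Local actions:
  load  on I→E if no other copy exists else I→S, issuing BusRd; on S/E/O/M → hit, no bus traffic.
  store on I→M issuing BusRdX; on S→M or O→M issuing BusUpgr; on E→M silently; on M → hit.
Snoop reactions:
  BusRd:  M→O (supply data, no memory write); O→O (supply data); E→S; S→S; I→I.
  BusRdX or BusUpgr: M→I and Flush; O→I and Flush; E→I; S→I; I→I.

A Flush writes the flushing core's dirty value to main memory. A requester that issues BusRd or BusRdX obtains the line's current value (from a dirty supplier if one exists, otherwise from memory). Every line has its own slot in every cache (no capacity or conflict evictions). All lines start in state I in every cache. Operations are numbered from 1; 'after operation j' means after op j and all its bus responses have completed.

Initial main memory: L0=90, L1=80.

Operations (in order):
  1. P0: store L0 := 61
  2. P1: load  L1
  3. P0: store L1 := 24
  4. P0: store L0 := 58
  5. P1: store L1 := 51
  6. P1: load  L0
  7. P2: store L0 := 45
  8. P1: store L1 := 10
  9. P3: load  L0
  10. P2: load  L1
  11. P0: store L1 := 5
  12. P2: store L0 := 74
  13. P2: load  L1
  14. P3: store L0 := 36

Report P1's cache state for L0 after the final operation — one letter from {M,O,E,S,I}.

  op1 P0: store L0 := 61 → M/I/I/I on L0; bus BusRdX; mem=90
  op2 P1: load  L1 → I/E/I/I on L1; bus BusRd; mem=80
  op3 P0: store L1 := 24 → M/I/I/I on L1; bus BusRdX; mem=80
  op4 P0: store L0 := 58 → M/I/I/I on L0; bus (none); mem=90
  op5 P1: store L1 := 51 → I/M/I/I on L1; bus BusRdX Flush; mem=24
  op6 P1: load  L0 → O/S/I/I on L0; bus BusRd; mem=90
  op7 P2: store L0 := 45 → I/I/M/I on L0; bus BusRdX Flush; mem=58
  op8 P1: store L1 := 10 → I/M/I/I on L1; bus (none); mem=24
  op9 P3: load  L0 → I/I/O/S on L0; bus BusRd; mem=58
  op10 P2: load  L1 → I/O/S/I on L1; bus BusRd; mem=24
  op11 P0: store L1 := 5 → M/I/I/I on L1; bus BusRdX Flush; mem=10
  op12 P2: store L0 := 74 → I/I/M/I on L0; bus BusUpgr; mem=58
  op13 P2: load  L1 → O/I/S/I on L1; bus BusRd; mem=10
  op14 P3: store L0 := 36 → I/I/I/M on L0; bus BusRdX Flush; mem=74

state = I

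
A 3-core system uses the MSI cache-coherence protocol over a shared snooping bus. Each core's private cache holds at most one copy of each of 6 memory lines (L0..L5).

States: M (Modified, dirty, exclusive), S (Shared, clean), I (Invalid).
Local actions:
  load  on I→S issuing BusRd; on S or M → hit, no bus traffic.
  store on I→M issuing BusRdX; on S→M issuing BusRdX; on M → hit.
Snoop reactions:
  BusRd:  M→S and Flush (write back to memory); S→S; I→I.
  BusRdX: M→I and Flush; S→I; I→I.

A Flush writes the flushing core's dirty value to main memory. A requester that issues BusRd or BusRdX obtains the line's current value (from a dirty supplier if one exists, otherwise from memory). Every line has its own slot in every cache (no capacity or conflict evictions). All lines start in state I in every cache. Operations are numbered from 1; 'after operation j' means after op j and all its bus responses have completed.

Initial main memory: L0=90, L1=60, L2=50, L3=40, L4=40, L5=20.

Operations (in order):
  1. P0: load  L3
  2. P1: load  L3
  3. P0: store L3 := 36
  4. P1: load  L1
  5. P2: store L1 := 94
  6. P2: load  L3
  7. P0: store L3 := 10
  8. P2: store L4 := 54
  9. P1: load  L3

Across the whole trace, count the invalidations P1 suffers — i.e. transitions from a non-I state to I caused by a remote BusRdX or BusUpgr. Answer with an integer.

  op1 P0: load  L3 → S/I/I on L3; bus BusRd; mem=40
  op2 P1: load  L3 → S/S/I on L3; bus BusRd; mem=40
  op3 P0: store L3 := 36 → M/I/I on L3; bus BusRdX; mem=40
  op4 P1: load  L1 → I/S/I on L1; bus BusRd; mem=60
  op5 P2: store L1 := 94 → I/I/M on L1; bus BusRdX; mem=60
  op6 P2: load  L3 → S/I/S on L3; bus BusRd Flush; mem=36
  op7 P0: store L3 := 10 → M/I/I on L3; bus BusRdX; mem=36
  op8 P2: store L4 := 54 → I/I/M on L4; bus BusRdX; mem=40
  op9 P1: load  L3 → S/S/I on L3; bus BusRd Flush; mem=10

invalidations = 2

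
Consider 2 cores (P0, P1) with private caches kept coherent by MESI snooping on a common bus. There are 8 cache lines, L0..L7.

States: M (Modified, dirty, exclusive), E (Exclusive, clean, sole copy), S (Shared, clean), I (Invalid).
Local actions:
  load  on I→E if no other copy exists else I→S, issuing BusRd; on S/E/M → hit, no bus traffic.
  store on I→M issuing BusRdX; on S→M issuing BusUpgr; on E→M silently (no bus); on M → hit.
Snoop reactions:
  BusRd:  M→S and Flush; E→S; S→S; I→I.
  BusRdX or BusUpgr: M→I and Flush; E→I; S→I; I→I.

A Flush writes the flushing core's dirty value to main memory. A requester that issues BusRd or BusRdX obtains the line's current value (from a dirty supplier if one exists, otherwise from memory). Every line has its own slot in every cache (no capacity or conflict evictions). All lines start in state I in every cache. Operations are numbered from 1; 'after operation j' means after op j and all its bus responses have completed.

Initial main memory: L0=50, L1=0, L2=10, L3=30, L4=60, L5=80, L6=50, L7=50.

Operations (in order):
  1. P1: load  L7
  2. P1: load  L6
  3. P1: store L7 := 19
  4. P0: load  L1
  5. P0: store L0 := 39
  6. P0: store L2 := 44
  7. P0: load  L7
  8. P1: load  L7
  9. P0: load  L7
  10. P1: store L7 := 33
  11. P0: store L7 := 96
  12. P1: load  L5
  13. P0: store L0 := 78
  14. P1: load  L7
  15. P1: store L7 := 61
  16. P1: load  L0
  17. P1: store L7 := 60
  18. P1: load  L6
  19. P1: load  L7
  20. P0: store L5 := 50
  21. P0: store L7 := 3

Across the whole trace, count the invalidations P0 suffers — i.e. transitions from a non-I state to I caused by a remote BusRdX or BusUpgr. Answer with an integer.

invalidations = 2

1. P1: load  L7  bus=[BusRd]  L7: P0=I P1=E  mem[L7]=50
2. P1: load  L6  bus=[BusRd]  L6: P0=I P1=E  mem[L6]=50
3. P1: store L7 := 19  bus=[-]  L7: P0=I P1=M  mem[L7]=50
4. P0: load  L1  bus=[BusRd]  L1: P0=E P1=I  mem[L1]=0
5. P0: store L0 := 39  bus=[BusRdX]  L0: P0=M P1=I  mem[L0]=50
6. P0: store L2 := 44  bus=[BusRdX]  L2: P0=M P1=I  mem[L2]=10
7. P0: load  L7  bus=[BusRd,Flush]  L7: P0=S P1=S  mem[L7]=19
8. P1: load  L7  bus=[-]  L7: P0=S P1=S  mem[L7]=19
9. P0: load  L7  bus=[-]  L7: P0=S P1=S  mem[L7]=19
10. P1: store L7 := 33  bus=[BusUpgr]  L7: P0=I P1=M  mem[L7]=19
11. P0: store L7 := 96  bus=[BusRdX,Flush]  L7: P0=M P1=I  mem[L7]=33
12. P1: load  L5  bus=[BusRd]  L5: P0=I P1=E  mem[L5]=80
13. P0: store L0 := 78  bus=[-]  L0: P0=M P1=I  mem[L0]=50
14. P1: load  L7  bus=[BusRd,Flush]  L7: P0=S P1=S  mem[L7]=96
15. P1: store L7 := 61  bus=[BusUpgr]  L7: P0=I P1=M  mem[L7]=96
16. P1: load  L0  bus=[BusRd,Flush]  L0: P0=S P1=S  mem[L0]=78
17. P1: store L7 := 60  bus=[-]  L7: P0=I P1=M  mem[L7]=96
18. P1: load  L6  bus=[-]  L6: P0=I P1=E  mem[L6]=50
19. P1: load  L7  bus=[-]  L7: P0=I P1=M  mem[L7]=96
20. P0: store L5 := 50  bus=[BusRdX]  L5: P0=M P1=I  mem[L5]=80
21. P0: store L7 := 3  bus=[BusRdX,Flush]  L7: P0=M P1=I  mem[L7]=60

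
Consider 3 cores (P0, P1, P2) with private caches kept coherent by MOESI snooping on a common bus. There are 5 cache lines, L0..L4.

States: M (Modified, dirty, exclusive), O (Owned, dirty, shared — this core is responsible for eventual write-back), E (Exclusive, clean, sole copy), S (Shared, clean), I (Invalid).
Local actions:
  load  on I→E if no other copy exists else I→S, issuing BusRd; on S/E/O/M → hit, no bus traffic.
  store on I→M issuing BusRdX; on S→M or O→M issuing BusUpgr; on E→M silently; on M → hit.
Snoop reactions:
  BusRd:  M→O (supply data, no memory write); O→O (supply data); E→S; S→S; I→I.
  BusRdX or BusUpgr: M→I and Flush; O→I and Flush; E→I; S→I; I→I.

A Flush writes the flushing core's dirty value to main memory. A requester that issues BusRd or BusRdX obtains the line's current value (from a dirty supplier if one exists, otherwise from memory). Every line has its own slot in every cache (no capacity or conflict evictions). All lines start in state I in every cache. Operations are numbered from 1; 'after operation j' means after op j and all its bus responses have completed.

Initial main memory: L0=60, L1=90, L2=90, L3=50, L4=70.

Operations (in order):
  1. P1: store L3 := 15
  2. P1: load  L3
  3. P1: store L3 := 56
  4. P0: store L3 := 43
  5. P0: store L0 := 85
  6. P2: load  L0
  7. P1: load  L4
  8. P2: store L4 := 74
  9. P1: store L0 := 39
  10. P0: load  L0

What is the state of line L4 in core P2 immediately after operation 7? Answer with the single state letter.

step 1: P1: store L3 := 15  ⟶  IMI  (L3)  txn=BusRdX  M[L3]=50
step 2: P1: load  L3  ⟶  IMI  (L3)  txn=∅  M[L3]=50
step 3: P1: store L3 := 56  ⟶  IMI  (L3)  txn=∅  M[L3]=50
step 4: P0: store L3 := 43  ⟶  MII  (L3)  txn=BusRdX+Flush  M[L3]=56
step 5: P0: store L0 := 85  ⟶  MII  (L0)  txn=BusRdX  M[L0]=60
step 6: P2: load  L0  ⟶  OIS  (L0)  txn=BusRd  M[L0]=60
step 7: P1: load  L4  ⟶  IEI  (L4)  txn=BusRd  M[L4]=70
step 8: P2: store L4 := 74  ⟶  IIM  (L4)  txn=BusRdX  M[L4]=70
step 9: P1: store L0 := 39  ⟶  IMI  (L0)  txn=BusRdX+Flush  M[L0]=85
step 10: P0: load  L0  ⟶  SOI  (L0)  txn=BusRd  M[L0]=85

state = I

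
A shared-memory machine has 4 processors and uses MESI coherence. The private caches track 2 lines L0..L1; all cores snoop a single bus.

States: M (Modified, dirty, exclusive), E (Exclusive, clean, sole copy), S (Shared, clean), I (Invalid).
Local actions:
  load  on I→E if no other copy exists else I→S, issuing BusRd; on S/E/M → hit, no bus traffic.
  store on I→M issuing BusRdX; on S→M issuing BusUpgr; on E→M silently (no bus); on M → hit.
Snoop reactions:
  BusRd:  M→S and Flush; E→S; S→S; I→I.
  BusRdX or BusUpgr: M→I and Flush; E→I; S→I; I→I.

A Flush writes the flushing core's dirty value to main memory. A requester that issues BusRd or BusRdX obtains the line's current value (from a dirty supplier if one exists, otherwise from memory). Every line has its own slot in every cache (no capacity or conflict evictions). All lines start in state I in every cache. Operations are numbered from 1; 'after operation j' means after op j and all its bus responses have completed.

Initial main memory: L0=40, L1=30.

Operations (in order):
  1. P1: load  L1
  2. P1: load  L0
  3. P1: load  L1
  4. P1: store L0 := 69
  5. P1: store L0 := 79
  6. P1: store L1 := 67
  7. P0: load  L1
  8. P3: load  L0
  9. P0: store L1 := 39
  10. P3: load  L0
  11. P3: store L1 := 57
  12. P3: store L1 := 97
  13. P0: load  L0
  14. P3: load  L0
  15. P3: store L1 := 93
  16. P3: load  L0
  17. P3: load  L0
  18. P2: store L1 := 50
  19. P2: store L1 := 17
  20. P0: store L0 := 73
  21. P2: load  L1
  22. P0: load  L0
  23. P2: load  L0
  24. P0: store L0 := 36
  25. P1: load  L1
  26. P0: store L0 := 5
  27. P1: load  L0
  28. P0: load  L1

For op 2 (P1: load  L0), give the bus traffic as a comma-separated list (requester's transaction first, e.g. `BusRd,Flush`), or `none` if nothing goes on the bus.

bus = BusRd

step 1: P1: load  L1  ⟶  IEII  (L1)  txn=BusRd  M[L1]=30
step 2: P1: load  L0  ⟶  IEII  (L0)  txn=BusRd  M[L0]=40
step 3: P1: load  L1  ⟶  IEII  (L1)  txn=∅  M[L1]=30
step 4: P1: store L0 := 69  ⟶  IMII  (L0)  txn=∅  M[L0]=40
step 5: P1: store L0 := 79  ⟶  IMII  (L0)  txn=∅  M[L0]=40
step 6: P1: store L1 := 67  ⟶  IMII  (L1)  txn=∅  M[L1]=30
step 7: P0: load  L1  ⟶  SSII  (L1)  txn=BusRd+Flush  M[L1]=67
step 8: P3: load  L0  ⟶  ISIS  (L0)  txn=BusRd+Flush  M[L0]=79
step 9: P0: store L1 := 39  ⟶  MIII  (L1)  txn=BusUpgr  M[L1]=67
step 10: P3: load  L0  ⟶  ISIS  (L0)  txn=∅  M[L0]=79
step 11: P3: store L1 := 57  ⟶  IIIM  (L1)  txn=BusRdX+Flush  M[L1]=39
step 12: P3: store L1 := 97  ⟶  IIIM  (L1)  txn=∅  M[L1]=39
step 13: P0: load  L0  ⟶  SSIS  (L0)  txn=BusRd  M[L0]=79
step 14: P3: load  L0  ⟶  SSIS  (L0)  txn=∅  M[L0]=79
step 15: P3: store L1 := 93  ⟶  IIIM  (L1)  txn=∅  M[L1]=39
step 16: P3: load  L0  ⟶  SSIS  (L0)  txn=∅  M[L0]=79
step 17: P3: load  L0  ⟶  SSIS  (L0)  txn=∅  M[L0]=79
step 18: P2: store L1 := 50  ⟶  IIMI  (L1)  txn=BusRdX+Flush  M[L1]=93
step 19: P2: store L1 := 17  ⟶  IIMI  (L1)  txn=∅  M[L1]=93
step 20: P0: store L0 := 73  ⟶  MIII  (L0)  txn=BusUpgr  M[L0]=79
step 21: P2: load  L1  ⟶  IIMI  (L1)  txn=∅  M[L1]=93
step 22: P0: load  L0  ⟶  MIII  (L0)  txn=∅  M[L0]=79
step 23: P2: load  L0  ⟶  SISI  (L0)  txn=BusRd+Flush  M[L0]=73
step 24: P0: store L0 := 36  ⟶  MIII  (L0)  txn=BusUpgr  M[L0]=73
step 25: P1: load  L1  ⟶  ISSI  (L1)  txn=BusRd+Flush  M[L1]=17
step 26: P0: store L0 := 5  ⟶  MIII  (L0)  txn=∅  M[L0]=73
step 27: P1: load  L0  ⟶  SSII  (L0)  txn=BusRd+Flush  M[L0]=5
step 28: P0: load  L1  ⟶  SSSI  (L1)  txn=BusRd  M[L1]=17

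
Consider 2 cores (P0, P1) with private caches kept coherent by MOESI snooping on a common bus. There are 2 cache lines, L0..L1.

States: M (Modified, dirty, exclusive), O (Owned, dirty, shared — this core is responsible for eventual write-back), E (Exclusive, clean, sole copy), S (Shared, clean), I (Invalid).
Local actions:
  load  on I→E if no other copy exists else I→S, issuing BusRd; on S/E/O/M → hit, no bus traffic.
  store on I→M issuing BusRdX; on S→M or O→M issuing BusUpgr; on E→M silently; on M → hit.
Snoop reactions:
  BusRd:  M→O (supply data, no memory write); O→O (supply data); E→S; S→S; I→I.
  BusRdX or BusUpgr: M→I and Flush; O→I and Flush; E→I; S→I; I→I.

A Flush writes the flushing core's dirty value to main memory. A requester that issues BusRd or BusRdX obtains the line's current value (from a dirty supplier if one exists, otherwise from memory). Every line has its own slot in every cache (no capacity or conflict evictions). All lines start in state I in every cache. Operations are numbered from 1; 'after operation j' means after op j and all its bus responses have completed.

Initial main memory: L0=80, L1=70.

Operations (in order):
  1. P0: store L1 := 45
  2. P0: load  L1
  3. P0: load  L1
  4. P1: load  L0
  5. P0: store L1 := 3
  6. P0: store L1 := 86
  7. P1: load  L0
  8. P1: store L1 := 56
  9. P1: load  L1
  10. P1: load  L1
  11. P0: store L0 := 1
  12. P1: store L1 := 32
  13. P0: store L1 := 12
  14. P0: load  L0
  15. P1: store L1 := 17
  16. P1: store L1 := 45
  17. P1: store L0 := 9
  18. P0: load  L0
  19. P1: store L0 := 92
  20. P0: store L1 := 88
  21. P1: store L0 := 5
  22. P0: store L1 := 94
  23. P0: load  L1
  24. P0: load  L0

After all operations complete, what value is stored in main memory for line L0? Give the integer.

memory[L0] = 1

  op1 P0: store L1 := 45 → M/I on L1; bus BusRdX; mem=70
  op2 P0: load  L1 → M/I on L1; bus (none); mem=70
  op3 P0: load  L1 → M/I on L1; bus (none); mem=70
  op4 P1: load  L0 → I/E on L0; bus BusRd; mem=80
  op5 P0: store L1 := 3 → M/I on L1; bus (none); mem=70
  op6 P0: store L1 := 86 → M/I on L1; bus (none); mem=70
  op7 P1: load  L0 → I/E on L0; bus (none); mem=80
  op8 P1: store L1 := 56 → I/M on L1; bus BusRdX Flush; mem=86
  op9 P1: load  L1 → I/M on L1; bus (none); mem=86
  op10 P1: load  L1 → I/M on L1; bus (none); mem=86
  op11 P0: store L0 := 1 → M/I on L0; bus BusRdX; mem=80
  op12 P1: store L1 := 32 → I/M on L1; bus (none); mem=86
  op13 P0: store L1 := 12 → M/I on L1; bus BusRdX Flush; mem=32
  op14 P0: load  L0 → M/I on L0; bus (none); mem=80
  op15 P1: store L1 := 17 → I/M on L1; bus BusRdX Flush; mem=12
  op16 P1: store L1 := 45 → I/M on L1; bus (none); mem=12
  op17 P1: store L0 := 9 → I/M on L0; bus BusRdX Flush; mem=1
  op18 P0: load  L0 → S/O on L0; bus BusRd; mem=1
  op19 P1: store L0 := 92 → I/M on L0; bus BusUpgr; mem=1
  op20 P0: store L1 := 88 → M/I on L1; bus BusRdX Flush; mem=45
  op21 P1: store L0 := 5 → I/M on L0; bus (none); mem=1
  op22 P0: store L1 := 94 → M/I on L1; bus (none); mem=45
  op23 P0: load  L1 → M/I on L1; bus (none); mem=45
  op24 P0: load  L0 → S/O on L0; bus BusRd; mem=1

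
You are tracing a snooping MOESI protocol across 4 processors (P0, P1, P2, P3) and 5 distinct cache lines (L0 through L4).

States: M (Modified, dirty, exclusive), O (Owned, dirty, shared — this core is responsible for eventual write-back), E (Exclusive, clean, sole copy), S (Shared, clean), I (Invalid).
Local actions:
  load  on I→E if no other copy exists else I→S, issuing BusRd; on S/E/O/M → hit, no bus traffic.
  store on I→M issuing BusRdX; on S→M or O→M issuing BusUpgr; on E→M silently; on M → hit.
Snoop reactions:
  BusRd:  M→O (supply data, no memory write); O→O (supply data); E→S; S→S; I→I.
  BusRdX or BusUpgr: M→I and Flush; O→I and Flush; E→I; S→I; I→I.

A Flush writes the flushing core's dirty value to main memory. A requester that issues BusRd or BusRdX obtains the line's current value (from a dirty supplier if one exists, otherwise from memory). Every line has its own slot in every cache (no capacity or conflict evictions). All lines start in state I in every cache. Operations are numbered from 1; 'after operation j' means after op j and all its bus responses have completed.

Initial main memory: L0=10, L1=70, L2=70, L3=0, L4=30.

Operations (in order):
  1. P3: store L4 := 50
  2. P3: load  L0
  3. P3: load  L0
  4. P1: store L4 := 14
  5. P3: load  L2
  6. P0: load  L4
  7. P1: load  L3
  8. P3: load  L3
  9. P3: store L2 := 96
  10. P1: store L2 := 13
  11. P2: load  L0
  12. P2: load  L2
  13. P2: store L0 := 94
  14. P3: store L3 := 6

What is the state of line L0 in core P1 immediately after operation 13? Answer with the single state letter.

step 1: P3: store L4 := 50  ⟶  IIIM  (L4)  txn=BusRdX  M[L4]=30
step 2: P3: load  L0  ⟶  IIIE  (L0)  txn=BusRd  M[L0]=10
step 3: P3: load  L0  ⟶  IIIE  (L0)  txn=∅  M[L0]=10
step 4: P1: store L4 := 14  ⟶  IMII  (L4)  txn=BusRdX+Flush  M[L4]=50
step 5: P3: load  L2  ⟶  IIIE  (L2)  txn=BusRd  M[L2]=70
step 6: P0: load  L4  ⟶  SOII  (L4)  txn=BusRd  M[L4]=50
step 7: P1: load  L3  ⟶  IEII  (L3)  txn=BusRd  M[L3]=0
step 8: P3: load  L3  ⟶  ISIS  (L3)  txn=BusRd  M[L3]=0
step 9: P3: store L2 := 96  ⟶  IIIM  (L2)  txn=∅  M[L2]=70
step 10: P1: store L2 := 13  ⟶  IMII  (L2)  txn=BusRdX+Flush  M[L2]=96
step 11: P2: load  L0  ⟶  IISS  (L0)  txn=BusRd  M[L0]=10
step 12: P2: load  L2  ⟶  IOSI  (L2)  txn=BusRd  M[L2]=96
step 13: P2: store L0 := 94  ⟶  IIMI  (L0)  txn=BusUpgr  M[L0]=10
step 14: P3: store L3 := 6  ⟶  IIIM  (L3)  txn=BusUpgr  M[L3]=0

state = I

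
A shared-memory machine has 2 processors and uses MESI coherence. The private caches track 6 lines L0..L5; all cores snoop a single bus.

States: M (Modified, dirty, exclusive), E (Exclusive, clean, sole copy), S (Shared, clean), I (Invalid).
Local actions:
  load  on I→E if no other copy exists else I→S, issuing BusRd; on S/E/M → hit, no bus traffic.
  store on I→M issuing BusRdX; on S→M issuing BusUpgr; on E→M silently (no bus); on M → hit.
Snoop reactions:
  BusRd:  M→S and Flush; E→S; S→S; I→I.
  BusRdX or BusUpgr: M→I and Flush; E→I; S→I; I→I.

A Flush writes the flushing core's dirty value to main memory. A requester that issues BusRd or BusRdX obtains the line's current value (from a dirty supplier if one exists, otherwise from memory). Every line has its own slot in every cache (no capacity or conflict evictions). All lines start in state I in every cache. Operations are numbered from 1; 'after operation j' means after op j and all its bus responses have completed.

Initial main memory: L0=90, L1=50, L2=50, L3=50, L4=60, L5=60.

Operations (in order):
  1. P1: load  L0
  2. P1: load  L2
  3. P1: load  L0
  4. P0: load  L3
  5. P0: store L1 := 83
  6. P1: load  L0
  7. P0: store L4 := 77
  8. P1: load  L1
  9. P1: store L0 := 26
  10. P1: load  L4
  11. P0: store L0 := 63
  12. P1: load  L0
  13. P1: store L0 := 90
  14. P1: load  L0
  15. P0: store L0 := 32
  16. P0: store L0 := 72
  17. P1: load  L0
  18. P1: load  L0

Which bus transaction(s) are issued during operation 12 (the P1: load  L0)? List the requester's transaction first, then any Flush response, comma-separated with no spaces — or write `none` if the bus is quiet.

bus = BusRd,Flush

step 1: P1: load  L0  ⟶  IE  (L0)  txn=BusRd  M[L0]=90
step 2: P1: load  L2  ⟶  IE  (L2)  txn=BusRd  M[L2]=50
step 3: P1: load  L0  ⟶  IE  (L0)  txn=∅  M[L0]=90
step 4: P0: load  L3  ⟶  EI  (L3)  txn=BusRd  M[L3]=50
step 5: P0: store L1 := 83  ⟶  MI  (L1)  txn=BusRdX  M[L1]=50
step 6: P1: load  L0  ⟶  IE  (L0)  txn=∅  M[L0]=90
step 7: P0: store L4 := 77  ⟶  MI  (L4)  txn=BusRdX  M[L4]=60
step 8: P1: load  L1  ⟶  SS  (L1)  txn=BusRd+Flush  M[L1]=83
step 9: P1: store L0 := 26  ⟶  IM  (L0)  txn=∅  M[L0]=90
step 10: P1: load  L4  ⟶  SS  (L4)  txn=BusRd+Flush  M[L4]=77
step 11: P0: store L0 := 63  ⟶  MI  (L0)  txn=BusRdX+Flush  M[L0]=26
step 12: P1: load  L0  ⟶  SS  (L0)  txn=BusRd+Flush  M[L0]=63
step 13: P1: store L0 := 90  ⟶  IM  (L0)  txn=BusUpgr  M[L0]=63
step 14: P1: load  L0  ⟶  IM  (L0)  txn=∅  M[L0]=63
step 15: P0: store L0 := 32  ⟶  MI  (L0)  txn=BusRdX+Flush  M[L0]=90
step 16: P0: store L0 := 72  ⟶  MI  (L0)  txn=∅  M[L0]=90
step 17: P1: load  L0  ⟶  SS  (L0)  txn=BusRd+Flush  M[L0]=72
step 18: P1: load  L0  ⟶  SS  (L0)  txn=∅  M[L0]=72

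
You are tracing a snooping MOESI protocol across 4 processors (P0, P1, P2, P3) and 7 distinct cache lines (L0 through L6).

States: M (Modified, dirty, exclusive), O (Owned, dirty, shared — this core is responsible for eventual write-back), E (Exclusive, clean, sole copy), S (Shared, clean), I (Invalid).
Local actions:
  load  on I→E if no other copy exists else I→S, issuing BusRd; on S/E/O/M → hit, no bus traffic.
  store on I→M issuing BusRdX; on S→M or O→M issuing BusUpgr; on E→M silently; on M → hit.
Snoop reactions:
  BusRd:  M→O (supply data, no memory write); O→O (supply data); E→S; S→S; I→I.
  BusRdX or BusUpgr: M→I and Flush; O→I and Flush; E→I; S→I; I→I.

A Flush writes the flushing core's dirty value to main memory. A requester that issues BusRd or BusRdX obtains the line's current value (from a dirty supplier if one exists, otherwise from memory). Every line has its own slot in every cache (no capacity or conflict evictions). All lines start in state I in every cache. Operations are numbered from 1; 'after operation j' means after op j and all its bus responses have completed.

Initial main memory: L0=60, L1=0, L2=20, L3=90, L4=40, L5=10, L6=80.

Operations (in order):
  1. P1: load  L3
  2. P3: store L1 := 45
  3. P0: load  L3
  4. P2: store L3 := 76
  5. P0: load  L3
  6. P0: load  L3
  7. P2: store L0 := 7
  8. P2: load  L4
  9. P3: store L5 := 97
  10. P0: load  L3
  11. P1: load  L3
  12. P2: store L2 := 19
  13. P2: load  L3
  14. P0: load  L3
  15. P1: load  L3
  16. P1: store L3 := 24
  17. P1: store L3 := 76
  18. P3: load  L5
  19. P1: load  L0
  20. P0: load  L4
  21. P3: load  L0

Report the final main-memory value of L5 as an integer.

1. P1: load  L3  bus=[BusRd]  L3: P0=I P1=E P2=I P3=I  mem[L3]=90
2. P3: store L1 := 45  bus=[BusRdX]  L1: P0=I P1=I P2=I P3=M  mem[L1]=0
3. P0: load  L3  bus=[BusRd]  L3: P0=S P1=S P2=I P3=I  mem[L3]=90
4. P2: store L3 := 76  bus=[BusRdX]  L3: P0=I P1=I P2=M P3=I  mem[L3]=90
5. P0: load  L3  bus=[BusRd]  L3: P0=S P1=I P2=O P3=I  mem[L3]=90
6. P0: load  L3  bus=[-]  L3: P0=S P1=I P2=O P3=I  mem[L3]=90
7. P2: store L0 := 7  bus=[BusRdX]  L0: P0=I P1=I P2=M P3=I  mem[L0]=60
8. P2: load  L4  bus=[BusRd]  L4: P0=I P1=I P2=E P3=I  mem[L4]=40
9. P3: store L5 := 97  bus=[BusRdX]  L5: P0=I P1=I P2=I P3=M  mem[L5]=10
10. P0: load  L3  bus=[-]  L3: P0=S P1=I P2=O P3=I  mem[L3]=90
11. P1: load  L3  bus=[BusRd]  L3: P0=S P1=S P2=O P3=I  mem[L3]=90
12. P2: store L2 := 19  bus=[BusRdX]  L2: P0=I P1=I P2=M P3=I  mem[L2]=20
13. P2: load  L3  bus=[-]  L3: P0=S P1=S P2=O P3=I  mem[L3]=90
14. P0: load  L3  bus=[-]  L3: P0=S P1=S P2=O P3=I  mem[L3]=90
15. P1: load  L3  bus=[-]  L3: P0=S P1=S P2=O P3=I  mem[L3]=90
16. P1: store L3 := 24  bus=[BusUpgr,Flush]  L3: P0=I P1=M P2=I P3=I  mem[L3]=76
17. P1: store L3 := 76  bus=[-]  L3: P0=I P1=M P2=I P3=I  mem[L3]=76
18. P3: load  L5  bus=[-]  L5: P0=I P1=I P2=I P3=M  mem[L5]=10
19. P1: load  L0  bus=[BusRd]  L0: P0=I P1=S P2=O P3=I  mem[L0]=60
20. P0: load  L4  bus=[BusRd]  L4: P0=S P1=I P2=S P3=I  mem[L4]=40
21. P3: load  L0  bus=[BusRd]  L0: P0=I P1=S P2=O P3=S  mem[L0]=60

memory[L5] = 10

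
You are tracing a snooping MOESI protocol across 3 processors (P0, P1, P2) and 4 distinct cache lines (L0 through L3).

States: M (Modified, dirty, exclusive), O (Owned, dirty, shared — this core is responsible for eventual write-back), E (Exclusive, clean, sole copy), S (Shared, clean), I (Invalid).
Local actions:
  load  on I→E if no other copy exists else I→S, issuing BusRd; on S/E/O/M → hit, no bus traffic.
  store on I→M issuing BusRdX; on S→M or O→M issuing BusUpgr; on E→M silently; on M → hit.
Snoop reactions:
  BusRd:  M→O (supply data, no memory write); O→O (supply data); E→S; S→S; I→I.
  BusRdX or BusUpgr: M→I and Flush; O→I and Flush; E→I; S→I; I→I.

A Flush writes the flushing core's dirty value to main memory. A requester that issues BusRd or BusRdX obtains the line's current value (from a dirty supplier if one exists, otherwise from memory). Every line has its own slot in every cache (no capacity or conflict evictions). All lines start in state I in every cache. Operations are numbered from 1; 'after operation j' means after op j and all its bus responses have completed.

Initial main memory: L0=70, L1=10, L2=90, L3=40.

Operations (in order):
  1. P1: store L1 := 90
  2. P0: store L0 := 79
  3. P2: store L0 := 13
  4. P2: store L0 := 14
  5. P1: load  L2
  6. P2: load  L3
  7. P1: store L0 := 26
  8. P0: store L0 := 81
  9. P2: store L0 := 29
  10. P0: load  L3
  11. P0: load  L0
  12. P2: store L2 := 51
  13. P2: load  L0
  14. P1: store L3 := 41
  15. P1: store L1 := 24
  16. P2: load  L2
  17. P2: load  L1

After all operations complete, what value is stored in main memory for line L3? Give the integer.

memory[L3] = 40

step 1: P1: store L1 := 90  ⟶  IMI  (L1)  txn=BusRdX  M[L1]=10
step 2: P0: store L0 := 79  ⟶  MII  (L0)  txn=BusRdX  M[L0]=70
step 3: P2: store L0 := 13  ⟶  IIM  (L0)  txn=BusRdX+Flush  M[L0]=79
step 4: P2: store L0 := 14  ⟶  IIM  (L0)  txn=∅  M[L0]=79
step 5: P1: load  L2  ⟶  IEI  (L2)  txn=BusRd  M[L2]=90
step 6: P2: load  L3  ⟶  IIE  (L3)  txn=BusRd  M[L3]=40
step 7: P1: store L0 := 26  ⟶  IMI  (L0)  txn=BusRdX+Flush  M[L0]=14
step 8: P0: store L0 := 81  ⟶  MII  (L0)  txn=BusRdX+Flush  M[L0]=26
step 9: P2: store L0 := 29  ⟶  IIM  (L0)  txn=BusRdX+Flush  M[L0]=81
step 10: P0: load  L3  ⟶  SIS  (L3)  txn=BusRd  M[L3]=40
step 11: P0: load  L0  ⟶  SIO  (L0)  txn=BusRd  M[L0]=81
step 12: P2: store L2 := 51  ⟶  IIM  (L2)  txn=BusRdX  M[L2]=90
step 13: P2: load  L0  ⟶  SIO  (L0)  txn=∅  M[L0]=81
step 14: P1: store L3 := 41  ⟶  IMI  (L3)  txn=BusRdX  M[L3]=40
step 15: P1: store L1 := 24  ⟶  IMI  (L1)  txn=∅  M[L1]=10
step 16: P2: load  L2  ⟶  IIM  (L2)  txn=∅  M[L2]=90
step 17: P2: load  L1  ⟶  IOS  (L1)  txn=BusRd  M[L1]=10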